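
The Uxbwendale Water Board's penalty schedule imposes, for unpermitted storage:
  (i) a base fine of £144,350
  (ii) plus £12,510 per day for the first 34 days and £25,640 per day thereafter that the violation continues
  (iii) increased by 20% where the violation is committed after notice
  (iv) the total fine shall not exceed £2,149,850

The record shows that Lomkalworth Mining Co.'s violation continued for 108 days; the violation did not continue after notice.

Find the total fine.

First 34 days: 34 × £12,510 = £425,340
Remaining days: (108 − 34) × £25,640 = £1,897,360
Per-day component: £425,340 + £1,897,360 = £2,322,700
Base plus per-day: £144,350 + £2,322,700 = £2,467,050
The violation did not continue after notice: no 20% increase.
Cap at £2,149,850: £2,467,050 exceeds the cap → £2,149,850

£2,149,850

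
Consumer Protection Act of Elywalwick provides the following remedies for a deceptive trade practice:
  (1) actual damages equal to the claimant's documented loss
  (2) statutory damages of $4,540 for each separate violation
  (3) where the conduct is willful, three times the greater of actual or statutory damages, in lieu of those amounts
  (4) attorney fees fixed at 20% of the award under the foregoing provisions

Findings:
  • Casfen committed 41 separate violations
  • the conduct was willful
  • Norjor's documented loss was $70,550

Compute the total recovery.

$670,104

Statutory damages: 41 × $4,540 = $186,140
Greater of actual damages ($70,550) or statutory damages ($186,140): $186,140
Trebled: 3 × $186,140 = $558,420
Attorney fees: 20% of $558,420 = $111,684
Total recovery: $558,420 + $111,684 = $670,104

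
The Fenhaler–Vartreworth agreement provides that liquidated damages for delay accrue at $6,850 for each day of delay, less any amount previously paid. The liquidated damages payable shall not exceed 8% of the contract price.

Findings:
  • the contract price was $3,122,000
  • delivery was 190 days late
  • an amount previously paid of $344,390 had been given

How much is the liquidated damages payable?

$249,760

Per-day damages: 190 × $6,850 = $1,301,500
Less amount previously paid: $1,301,500 − $344,390 = $957,110
Cap: 8% of $3,122,000 = $249,760
Cap at $249,760: $957,110 exceeds the cap → $249,760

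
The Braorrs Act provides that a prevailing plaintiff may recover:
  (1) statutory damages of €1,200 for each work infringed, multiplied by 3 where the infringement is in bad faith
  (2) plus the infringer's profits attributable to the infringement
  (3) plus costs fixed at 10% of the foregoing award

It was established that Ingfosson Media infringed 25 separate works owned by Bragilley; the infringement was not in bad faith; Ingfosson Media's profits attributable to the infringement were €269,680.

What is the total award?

Statutory damages: 25 × €1,200 = €30,000
Infringement not in bad faith: no ×3 enhancement.
Combined award: €30,000 + €269,680 = €299,680
Costs: 10% of €299,680 = €29,968
Award plus costs: €299,680 + €29,968 = €329,648

€329,648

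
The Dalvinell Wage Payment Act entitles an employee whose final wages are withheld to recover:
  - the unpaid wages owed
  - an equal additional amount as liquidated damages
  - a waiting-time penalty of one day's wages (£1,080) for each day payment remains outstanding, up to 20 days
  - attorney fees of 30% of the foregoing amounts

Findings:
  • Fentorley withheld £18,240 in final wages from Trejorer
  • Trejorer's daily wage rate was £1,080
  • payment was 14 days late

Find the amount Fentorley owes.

Liquidated damages (equal amount): £18,240
Penalty days: min(14, 20) = 14
Waiting-time penalty: 14 × £1,080 = £15,120
Subtotal: £18,240 + £18,240 + £15,120 = £51,600
Attorney fees: 30% of £51,600 = £15,480
Total award: £51,600 + £15,480 = £67,080

£67,080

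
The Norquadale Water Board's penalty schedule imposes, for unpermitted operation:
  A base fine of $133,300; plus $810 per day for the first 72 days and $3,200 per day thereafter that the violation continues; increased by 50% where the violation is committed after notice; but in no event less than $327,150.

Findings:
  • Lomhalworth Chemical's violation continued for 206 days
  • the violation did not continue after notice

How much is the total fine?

$620,420

First 72 days: 72 × $810 = $58,320
Remaining days: (206 − 72) × $3,200 = $428,800
Per-day component: $58,320 + $428,800 = $487,120
Base plus per-day: $133,300 + $487,120 = $620,420
The violation did not continue after notice: no 50% increase.
Minimum $327,150: $620,420 meets the minimum, no increase.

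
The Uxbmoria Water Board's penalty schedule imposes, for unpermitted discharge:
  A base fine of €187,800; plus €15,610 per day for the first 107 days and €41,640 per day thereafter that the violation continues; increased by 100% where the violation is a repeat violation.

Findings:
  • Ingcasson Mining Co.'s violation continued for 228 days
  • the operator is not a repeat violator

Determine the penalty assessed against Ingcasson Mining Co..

Civil penalty: €6,896,510

First 107 days: 107 × €15,610 = €1,670,270
Remaining days: (228 − 107) × €41,640 = €5,038,440
Per-day component: €1,670,270 + €5,038,440 = €6,708,710
Base plus per-day: €187,800 + €6,708,710 = €6,896,510
The operator is not a repeat violator: no 100% increase.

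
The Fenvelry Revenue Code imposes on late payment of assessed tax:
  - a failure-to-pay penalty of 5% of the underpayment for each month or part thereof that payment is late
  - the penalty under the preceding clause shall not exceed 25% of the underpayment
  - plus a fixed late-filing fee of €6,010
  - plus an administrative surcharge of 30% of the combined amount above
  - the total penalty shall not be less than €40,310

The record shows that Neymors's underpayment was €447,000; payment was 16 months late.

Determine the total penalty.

Accrued rate: 5% × 16 = 80%, capped at 25% → 25%
Failure-to-pay penalty: 25% of €447,000 = €111,750
Penalty before surcharge: €111,750 + €6,010 = €117,760
Administrative surcharge: 30% of €117,760 = €35,328
Total penalty: €117,760 + €35,328 = €153,088
Minimum €40,310: €153,088 meets the minimum, no increase.

€153,088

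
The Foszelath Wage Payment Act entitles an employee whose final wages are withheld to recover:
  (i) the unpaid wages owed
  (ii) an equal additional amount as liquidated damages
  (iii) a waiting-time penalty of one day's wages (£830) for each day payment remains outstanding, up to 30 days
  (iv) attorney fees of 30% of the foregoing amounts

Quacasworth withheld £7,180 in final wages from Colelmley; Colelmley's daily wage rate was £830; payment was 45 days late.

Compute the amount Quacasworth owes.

£51,038

Liquidated damages (equal amount): £7,180
Penalty days: min(45, 30) = 30
Waiting-time penalty: 30 × £830 = £24,900
Subtotal: £7,180 + £7,180 + £24,900 = £39,260
Attorney fees: 30% of £39,260 = £11,778
Total award: £39,260 + £11,778 = £51,038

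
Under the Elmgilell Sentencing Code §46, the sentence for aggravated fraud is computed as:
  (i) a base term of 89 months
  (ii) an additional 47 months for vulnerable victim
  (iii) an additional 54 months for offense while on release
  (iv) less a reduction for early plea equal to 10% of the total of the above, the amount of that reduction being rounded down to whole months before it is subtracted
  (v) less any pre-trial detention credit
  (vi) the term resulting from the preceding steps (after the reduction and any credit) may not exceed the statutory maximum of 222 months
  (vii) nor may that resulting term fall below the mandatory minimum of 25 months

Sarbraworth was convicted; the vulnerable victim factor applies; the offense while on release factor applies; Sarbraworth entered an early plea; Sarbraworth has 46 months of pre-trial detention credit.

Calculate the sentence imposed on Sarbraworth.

125 months

Vulnerable victim enhancement: +47 months
Offense while on release enhancement: +54 months
Adjusted term: 89 months + 47 months + 54 months = 190 months
Early plea reduction: 10% of 190 months = 19 months (rounded down)
After reduction: 190 − 19 = 171 months
Less pre-trial detention credit: 171 months − 46 months = 125 months
Cap at 222 months: 125 months is within the cap, no reduction.
Minimum 25 months: 125 months meets the minimum, no increase.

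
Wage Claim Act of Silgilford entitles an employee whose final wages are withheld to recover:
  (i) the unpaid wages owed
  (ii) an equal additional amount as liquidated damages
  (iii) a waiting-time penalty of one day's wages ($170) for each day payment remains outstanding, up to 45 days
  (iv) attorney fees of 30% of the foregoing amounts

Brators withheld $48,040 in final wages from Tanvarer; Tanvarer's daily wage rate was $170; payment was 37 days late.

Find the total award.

Liquidated damages (equal amount): $48,040
Penalty days: min(37, 45) = 37
Waiting-time penalty: 37 × $170 = $6,290
Subtotal: $48,040 + $48,040 + $6,290 = $102,370
Attorney fees: 30% of $102,370 = $30,711
Total award: $102,370 + $30,711 = $133,081

$133,081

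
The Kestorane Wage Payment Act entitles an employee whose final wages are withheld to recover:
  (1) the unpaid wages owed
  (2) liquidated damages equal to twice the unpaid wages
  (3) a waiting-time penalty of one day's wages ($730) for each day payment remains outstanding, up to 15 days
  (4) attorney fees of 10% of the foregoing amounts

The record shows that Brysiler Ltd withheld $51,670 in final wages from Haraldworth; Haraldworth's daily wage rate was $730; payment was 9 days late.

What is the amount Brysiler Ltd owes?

$177,738

Doubled: 2 × $51,670 = $103,340
Penalty days: min(9, 15) = 9
Waiting-time penalty: 9 × $730 = $6,570
Subtotal: $51,670 + $103,340 + $6,570 = $161,580
Attorney fees: 10% of $161,580 = $16,158
Total award: $161,580 + $16,158 = $177,738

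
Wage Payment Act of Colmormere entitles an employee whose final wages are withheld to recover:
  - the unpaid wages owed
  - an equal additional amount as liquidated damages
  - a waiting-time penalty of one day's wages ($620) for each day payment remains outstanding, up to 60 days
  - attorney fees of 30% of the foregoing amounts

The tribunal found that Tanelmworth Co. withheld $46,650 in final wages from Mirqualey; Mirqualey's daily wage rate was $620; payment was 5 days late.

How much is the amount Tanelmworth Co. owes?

Liquidated damages (equal amount): $46,650
Penalty days: min(5, 60) = 5
Waiting-time penalty: 5 × $620 = $3,100
Subtotal: $46,650 + $46,650 + $3,100 = $96,400
Attorney fees: 30% of $96,400 = $28,920
Total award: $96,400 + $28,920 = $125,320

Total award: $125,320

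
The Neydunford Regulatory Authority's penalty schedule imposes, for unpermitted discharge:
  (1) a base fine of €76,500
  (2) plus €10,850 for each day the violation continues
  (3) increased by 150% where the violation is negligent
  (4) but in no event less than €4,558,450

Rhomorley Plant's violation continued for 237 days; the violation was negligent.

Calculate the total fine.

€6,619,875

Per-day component: 237 × €10,850 = €2,571,450
Base plus per-day: €76,500 + €2,571,450 = €2,647,950
Enhancement: 150% of €2,647,950 = €3,971,925
Enhanced fine: €2,647,950 + €3,971,925 = €6,619,875
Minimum €4,558,450: €6,619,875 meets the minimum, no increase.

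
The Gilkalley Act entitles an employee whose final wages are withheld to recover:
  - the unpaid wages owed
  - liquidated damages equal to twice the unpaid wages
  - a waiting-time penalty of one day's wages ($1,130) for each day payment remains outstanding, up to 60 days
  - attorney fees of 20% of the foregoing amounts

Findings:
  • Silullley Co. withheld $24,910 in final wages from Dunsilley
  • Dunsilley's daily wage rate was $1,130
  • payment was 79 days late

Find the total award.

Doubled: 2 × $24,910 = $49,820
Penalty days: min(79, 60) = 60
Waiting-time penalty: 60 × $1,130 = $67,800
Subtotal: $24,910 + $49,820 + $67,800 = $142,530
Attorney fees: 20% of $142,530 = $28,506
Total award: $142,530 + $28,506 = $171,036

$171,036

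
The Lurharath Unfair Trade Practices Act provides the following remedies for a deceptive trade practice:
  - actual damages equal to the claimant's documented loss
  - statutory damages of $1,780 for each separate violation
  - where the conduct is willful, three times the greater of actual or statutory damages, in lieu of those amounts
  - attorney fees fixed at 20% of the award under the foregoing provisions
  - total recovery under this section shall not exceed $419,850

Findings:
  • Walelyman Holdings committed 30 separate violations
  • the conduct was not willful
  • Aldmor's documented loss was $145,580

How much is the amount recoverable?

Statutory damages: 30 × $1,780 = $53,400
Conduct not willful: the in-lieu enhancement does not apply.
Actual plus statutory damages: $145,580 + $53,400 = $198,980
Attorney fees: 20% of $198,980 = $39,796
Total before cap: $198,980 + $39,796 = $238,776
Cap at $419,850: $238,776 is within the cap, no reduction.

$238,776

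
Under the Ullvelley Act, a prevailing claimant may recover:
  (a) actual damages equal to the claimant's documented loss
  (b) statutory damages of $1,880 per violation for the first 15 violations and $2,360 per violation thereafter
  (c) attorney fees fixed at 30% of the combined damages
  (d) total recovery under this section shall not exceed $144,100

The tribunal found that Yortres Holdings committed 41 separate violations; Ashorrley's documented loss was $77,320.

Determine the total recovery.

$144,100

First 15 violations: 15 × $1,880 = $28,200
Remaining violations: (41 − 15) × $2,360 = $61,360
Statutory damages: $28,200 + $61,360 = $89,560
Combined damages: $77,320 + $89,560 = $166,880
Attorney fees: 30% of $166,880 = $50,064
Total before cap: $166,880 + $50,064 = $216,944
Cap at $144,100: $216,944 exceeds the cap → $144,100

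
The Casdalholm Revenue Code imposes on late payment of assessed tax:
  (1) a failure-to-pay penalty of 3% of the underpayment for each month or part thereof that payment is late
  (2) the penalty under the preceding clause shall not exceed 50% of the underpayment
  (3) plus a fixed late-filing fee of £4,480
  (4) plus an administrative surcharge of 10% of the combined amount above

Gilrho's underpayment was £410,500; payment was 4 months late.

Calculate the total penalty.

Accrued rate: 3% × 4 = 12%, capped at 50% → 12%
Failure-to-pay penalty: 12% of £410,500 = £49,260
Penalty before surcharge: £49,260 + £4,480 = £53,740
Administrative surcharge: 10% of £53,740 = £5,374
Total penalty: £53,740 + £5,374 = £59,114

£59,114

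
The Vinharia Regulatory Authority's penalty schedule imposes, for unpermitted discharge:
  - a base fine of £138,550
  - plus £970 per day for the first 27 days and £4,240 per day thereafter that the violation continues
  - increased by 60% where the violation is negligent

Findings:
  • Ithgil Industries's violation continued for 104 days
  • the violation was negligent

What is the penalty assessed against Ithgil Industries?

First 27 days: 27 × £970 = £26,190
Remaining days: (104 − 27) × £4,240 = £326,480
Per-day component: £26,190 + £326,480 = £352,670
Base plus per-day: £138,550 + £352,670 = £491,220
Enhancement: 60% of £491,220 = £294,732
Enhanced fine: £491,220 + £294,732 = £785,952

£785,952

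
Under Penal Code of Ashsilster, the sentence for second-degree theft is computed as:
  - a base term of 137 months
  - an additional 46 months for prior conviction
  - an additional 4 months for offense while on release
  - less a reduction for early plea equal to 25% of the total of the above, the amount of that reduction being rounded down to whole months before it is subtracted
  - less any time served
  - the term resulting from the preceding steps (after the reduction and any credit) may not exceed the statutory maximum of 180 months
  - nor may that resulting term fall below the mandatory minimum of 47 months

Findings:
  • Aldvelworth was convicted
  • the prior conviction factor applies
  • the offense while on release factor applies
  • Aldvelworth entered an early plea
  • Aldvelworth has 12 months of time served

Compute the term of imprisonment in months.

Prior conviction enhancement: +46 months
Offense while on release enhancement: +4 months
Adjusted term: 137 months + 46 months + 4 months = 187 months
Early plea reduction: 25% of 187 months = 46 months (rounded down)
After reduction: 187 − 46 = 141 months
Less time served: 141 months − 12 months = 129 months
Cap at 180 months: 129 months is within the cap, no reduction.
Minimum 47 months: 129 months meets the minimum, no increase.

129 months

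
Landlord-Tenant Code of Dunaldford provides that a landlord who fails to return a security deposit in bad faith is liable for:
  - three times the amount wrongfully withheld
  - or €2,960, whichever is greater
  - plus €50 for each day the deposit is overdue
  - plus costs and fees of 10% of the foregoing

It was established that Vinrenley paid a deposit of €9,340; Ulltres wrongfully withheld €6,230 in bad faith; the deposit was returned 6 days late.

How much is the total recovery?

€20,889

Trebled: 3 × €6,230 = €18,690
Minimum €2,960: €18,690 meets the minimum, no increase.
Late-return penalty: 6 × €50 = €300
Damages plus late penalty: €18,690 + €300 = €18,990
Costs and fees: 10% of €18,990 = €1,899
Total recovery: €18,990 + €1,899 = €20,889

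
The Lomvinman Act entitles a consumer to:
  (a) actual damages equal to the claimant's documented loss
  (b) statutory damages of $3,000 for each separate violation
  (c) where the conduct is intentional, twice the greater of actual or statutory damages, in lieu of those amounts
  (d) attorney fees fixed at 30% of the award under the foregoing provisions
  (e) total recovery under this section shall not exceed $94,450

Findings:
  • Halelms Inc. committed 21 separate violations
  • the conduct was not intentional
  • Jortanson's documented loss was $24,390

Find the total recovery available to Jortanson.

$94,450

Statutory damages: 21 × $3,000 = $63,000
Conduct not intentional: the in-lieu enhancement does not apply.
Actual plus statutory damages: $24,390 + $63,000 = $87,390
Attorney fees: 30% of $87,390 = $26,217
Total before cap: $87,390 + $26,217 = $113,607
Cap at $94,450: $113,607 exceeds the cap → $94,450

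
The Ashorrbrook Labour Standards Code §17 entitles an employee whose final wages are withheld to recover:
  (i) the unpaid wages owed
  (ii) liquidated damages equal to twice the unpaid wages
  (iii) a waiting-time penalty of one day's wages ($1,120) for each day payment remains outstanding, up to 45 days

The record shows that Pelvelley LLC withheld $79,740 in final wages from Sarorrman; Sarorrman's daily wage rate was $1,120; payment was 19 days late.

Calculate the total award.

$260,500

Doubled: 2 × $79,740 = $159,480
Penalty days: min(19, 45) = 19
Waiting-time penalty: 19 × $1,120 = $21,280
Total award: $79,740 + $159,480 + $21,280 = $260,500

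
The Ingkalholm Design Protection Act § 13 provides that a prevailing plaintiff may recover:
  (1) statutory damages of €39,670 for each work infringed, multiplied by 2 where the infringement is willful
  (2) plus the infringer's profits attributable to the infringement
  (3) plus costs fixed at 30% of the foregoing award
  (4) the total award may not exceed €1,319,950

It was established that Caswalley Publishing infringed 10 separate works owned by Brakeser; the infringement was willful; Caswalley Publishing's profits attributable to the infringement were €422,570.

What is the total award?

€1,319,950

Statutory damages: 10 × €39,670 = €396,700
Doubled: 2 × €396,700 = €793,400
Combined award: €793,400 + €422,570 = €1,215,970
Costs: 30% of €1,215,970 = €364,791
Award plus costs: €1,215,970 + €364,791 = €1,580,761
Cap at €1,319,950: €1,580,761 exceeds the cap → €1,319,950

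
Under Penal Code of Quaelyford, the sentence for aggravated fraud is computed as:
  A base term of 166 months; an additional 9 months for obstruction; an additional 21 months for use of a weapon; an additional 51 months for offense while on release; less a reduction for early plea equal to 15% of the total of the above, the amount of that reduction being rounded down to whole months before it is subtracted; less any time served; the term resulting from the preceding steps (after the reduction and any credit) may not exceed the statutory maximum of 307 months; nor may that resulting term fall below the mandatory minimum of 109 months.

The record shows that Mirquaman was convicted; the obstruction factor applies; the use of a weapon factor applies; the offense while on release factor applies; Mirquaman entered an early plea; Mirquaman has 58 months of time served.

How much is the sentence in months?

152 months

Obstruction enhancement: +9 months
Use of a weapon enhancement: +21 months
Offense while on release enhancement: +51 months
Adjusted term: 166 months + 9 months + 21 months + 51 months = 247 months
Early plea reduction: 15% of 247 months = 37 months (rounded down)
After reduction: 247 − 37 = 210 months
Less time served: 210 months − 58 months = 152 months
Cap at 307 months: 152 months is within the cap, no reduction.
Minimum 109 months: 152 months meets the minimum, no increase.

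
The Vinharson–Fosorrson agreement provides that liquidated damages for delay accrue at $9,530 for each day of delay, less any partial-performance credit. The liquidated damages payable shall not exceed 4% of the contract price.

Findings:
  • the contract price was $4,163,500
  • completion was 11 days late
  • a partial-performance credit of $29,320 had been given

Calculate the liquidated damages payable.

Per-day damages: 11 × $9,530 = $104,830
Less partial-performance credit: $104,830 − $29,320 = $75,510
Cap: 4% of $4,163,500 = $166,540
Cap at $166,540: $75,510 is within the cap, no reduction.

$75,510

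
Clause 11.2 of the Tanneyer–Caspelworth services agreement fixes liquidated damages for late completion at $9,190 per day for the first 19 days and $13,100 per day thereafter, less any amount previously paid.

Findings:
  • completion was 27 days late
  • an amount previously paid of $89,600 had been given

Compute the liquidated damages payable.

Liquidated damages: $189,810

First 19 days: 19 × $9,190 = $174,610
Remaining days: (27 − 19) × $13,100 = $104,800
Accrued per-day damages: $174,610 + $104,800 = $279,410
Less amount previously paid: $279,410 − $89,600 = $189,810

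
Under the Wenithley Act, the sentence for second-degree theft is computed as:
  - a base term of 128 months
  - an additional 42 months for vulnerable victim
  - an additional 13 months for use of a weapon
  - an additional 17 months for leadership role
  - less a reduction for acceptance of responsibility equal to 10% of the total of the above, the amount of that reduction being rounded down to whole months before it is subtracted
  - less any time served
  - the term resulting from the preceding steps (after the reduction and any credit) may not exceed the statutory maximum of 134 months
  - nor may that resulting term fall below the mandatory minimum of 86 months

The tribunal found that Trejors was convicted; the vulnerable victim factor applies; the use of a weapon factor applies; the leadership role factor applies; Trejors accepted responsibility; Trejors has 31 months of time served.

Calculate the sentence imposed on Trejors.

Vulnerable victim enhancement: +42 months
Use of a weapon enhancement: +13 months
Leadership role enhancement: +17 months
Adjusted term: 128 months + 42 months + 13 months + 17 months = 200 months
Acceptance of responsibility reduction: 10% of 200 months = 20 months (rounded down)
After reduction: 200 − 20 = 180 months
Less time served: 180 months − 31 months = 149 months
Cap at 134 months: 149 months exceeds the cap → 134 months
Minimum 86 months: 134 months meets the minimum, no increase.

134 months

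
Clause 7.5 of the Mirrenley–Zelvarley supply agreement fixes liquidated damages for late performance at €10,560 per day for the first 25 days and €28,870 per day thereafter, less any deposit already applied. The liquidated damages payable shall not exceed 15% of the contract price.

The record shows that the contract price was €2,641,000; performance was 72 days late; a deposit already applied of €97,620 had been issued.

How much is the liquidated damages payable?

First 25 days: 25 × €10,560 = €264,000
Remaining days: (72 − 25) × €28,870 = €1,356,890
Accrued per-day damages: €264,000 + €1,356,890 = €1,620,890
Less deposit already applied: €1,620,890 − €97,620 = €1,523,270
Cap: 15% of €2,641,000 = €396,150
Cap at €396,150: €1,523,270 exceeds the cap → €396,150

€396,150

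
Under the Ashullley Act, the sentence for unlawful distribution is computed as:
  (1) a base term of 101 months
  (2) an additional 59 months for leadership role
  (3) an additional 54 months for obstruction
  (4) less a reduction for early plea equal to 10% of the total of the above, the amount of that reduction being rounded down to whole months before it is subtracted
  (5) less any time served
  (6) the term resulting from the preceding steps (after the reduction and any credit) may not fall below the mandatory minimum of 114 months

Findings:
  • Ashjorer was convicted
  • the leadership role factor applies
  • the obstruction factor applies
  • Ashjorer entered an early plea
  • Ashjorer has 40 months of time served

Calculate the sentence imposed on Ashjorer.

Sentence: 153 months

Leadership role enhancement: +59 months
Obstruction enhancement: +54 months
Adjusted term: 101 months + 59 months + 54 months = 214 months
Early plea reduction: 10% of 214 months = 21 months (rounded down)
After reduction: 214 − 21 = 193 months
Less time served: 193 months − 40 months = 153 months
Minimum 114 months: 153 months meets the minimum, no increase.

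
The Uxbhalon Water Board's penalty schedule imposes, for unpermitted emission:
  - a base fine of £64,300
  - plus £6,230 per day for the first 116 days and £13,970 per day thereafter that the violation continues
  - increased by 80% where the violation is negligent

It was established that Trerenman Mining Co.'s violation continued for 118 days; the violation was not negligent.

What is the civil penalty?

First 116 days: 116 × £6,230 = £722,680
Remaining days: (118 − 116) × £13,970 = £27,940
Per-day component: £722,680 + £27,940 = £750,620
Base plus per-day: £64,300 + £750,620 = £814,920
The violation was not negligent: no 80% increase.

£814,920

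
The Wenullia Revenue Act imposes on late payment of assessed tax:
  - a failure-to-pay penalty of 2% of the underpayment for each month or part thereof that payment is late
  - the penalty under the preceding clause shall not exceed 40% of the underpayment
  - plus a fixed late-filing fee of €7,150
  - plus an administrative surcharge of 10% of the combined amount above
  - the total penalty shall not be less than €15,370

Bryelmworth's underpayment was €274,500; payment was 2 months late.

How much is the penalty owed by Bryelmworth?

Accrued rate: 2% × 2 = 4%, capped at 40% → 4%
Failure-to-pay penalty: 4% of €274,500 = €10,980
Penalty before surcharge: €10,980 + €7,150 = €18,130
Administrative surcharge: 10% of €18,130 = €1,813
Total penalty: €18,130 + €1,813 = €19,943
Minimum €15,370: €19,943 meets the minimum, no increase.

€19,943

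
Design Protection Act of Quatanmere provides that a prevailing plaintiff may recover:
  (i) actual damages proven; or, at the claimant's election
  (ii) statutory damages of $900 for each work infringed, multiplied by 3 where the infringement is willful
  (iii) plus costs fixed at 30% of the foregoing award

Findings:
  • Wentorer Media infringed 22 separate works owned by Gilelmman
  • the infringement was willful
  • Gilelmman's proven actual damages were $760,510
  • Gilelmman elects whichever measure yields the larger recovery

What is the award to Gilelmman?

Statutory damages: 22 × $900 = $19,800
Trebled: 3 × $19,800 = $59,400
Greater of actual damages ($760,510) or enhanced statutory damages ($59,400): $760,510
Costs: 30% of $760,510 = $228,153
Award plus costs: $760,510 + $228,153 = $988,663

$988,663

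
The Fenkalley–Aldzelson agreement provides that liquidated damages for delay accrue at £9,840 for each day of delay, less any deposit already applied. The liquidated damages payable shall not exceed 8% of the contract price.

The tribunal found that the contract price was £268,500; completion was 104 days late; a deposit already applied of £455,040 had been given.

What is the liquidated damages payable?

Per-day damages: 104 × £9,840 = £1,023,360
Less deposit already applied: £1,023,360 − £455,040 = £568,320
Cap: 8% of £268,500 = £21,480
Cap at £21,480: £568,320 exceeds the cap → £21,480

£21,480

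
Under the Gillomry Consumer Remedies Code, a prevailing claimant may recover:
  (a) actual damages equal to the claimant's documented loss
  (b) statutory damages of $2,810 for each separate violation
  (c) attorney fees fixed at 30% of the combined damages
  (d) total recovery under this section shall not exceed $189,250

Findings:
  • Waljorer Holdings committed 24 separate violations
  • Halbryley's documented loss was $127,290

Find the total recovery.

Total recovery: $189,250

Statutory damages: 24 × $2,810 = $67,440
Combined damages: $127,290 + $67,440 = $194,730
Attorney fees: 30% of $194,730 = $58,419
Total before cap: $194,730 + $58,419 = $253,149
Cap at $189,250: $253,149 exceeds the cap → $189,250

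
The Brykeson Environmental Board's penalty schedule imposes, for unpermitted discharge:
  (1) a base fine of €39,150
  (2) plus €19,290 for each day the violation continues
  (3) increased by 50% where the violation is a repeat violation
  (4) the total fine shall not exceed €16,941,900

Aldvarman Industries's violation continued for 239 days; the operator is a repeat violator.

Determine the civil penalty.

Per-day component: 239 × €19,290 = €4,610,310
Base plus per-day: €39,150 + €4,610,310 = €4,649,460
Enhancement: 50% of €4,649,460 = €2,324,730
Enhanced fine: €4,649,460 + €2,324,730 = €6,974,190
Cap at €16,941,900: €6,974,190 is within the cap, no reduction.

€6,974,190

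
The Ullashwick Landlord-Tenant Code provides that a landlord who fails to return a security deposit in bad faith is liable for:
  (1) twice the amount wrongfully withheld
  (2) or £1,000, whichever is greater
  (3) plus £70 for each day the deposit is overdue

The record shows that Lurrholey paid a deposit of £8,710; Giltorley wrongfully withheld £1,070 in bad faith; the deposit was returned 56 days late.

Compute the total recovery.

£6,060

Doubled: 2 × £1,070 = £2,140
Minimum £1,000: £2,140 meets the minimum, no increase.
Late-return penalty: 56 × £70 = £3,920
Damages plus late penalty: £2,140 + £3,920 = £6,060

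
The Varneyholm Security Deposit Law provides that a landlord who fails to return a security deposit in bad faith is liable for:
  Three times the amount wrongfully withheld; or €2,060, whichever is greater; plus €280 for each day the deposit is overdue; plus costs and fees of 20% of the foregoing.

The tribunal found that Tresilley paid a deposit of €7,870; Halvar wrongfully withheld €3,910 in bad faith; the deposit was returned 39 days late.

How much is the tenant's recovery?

€27,180

Trebled: 3 × €3,910 = €11,730
Minimum €2,060: €11,730 meets the minimum, no increase.
Late-return penalty: 39 × €280 = €10,920
Damages plus late penalty: €11,730 + €10,920 = €22,650
Costs and fees: 20% of €22,650 = €4,530
Total recovery: €22,650 + €4,530 = €27,180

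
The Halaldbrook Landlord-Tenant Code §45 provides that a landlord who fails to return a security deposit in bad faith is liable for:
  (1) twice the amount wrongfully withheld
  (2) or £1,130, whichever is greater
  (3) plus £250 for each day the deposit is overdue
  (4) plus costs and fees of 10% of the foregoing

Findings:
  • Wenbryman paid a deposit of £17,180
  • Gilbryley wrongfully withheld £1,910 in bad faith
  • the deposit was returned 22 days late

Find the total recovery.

£10,252

Doubled: 2 × £1,910 = £3,820
Minimum £1,130: £3,820 meets the minimum, no increase.
Late-return penalty: 22 × £250 = £5,500
Damages plus late penalty: £3,820 + £5,500 = £9,320
Costs and fees: 10% of £9,320 = £932
Total recovery: £9,320 + £932 = £10,252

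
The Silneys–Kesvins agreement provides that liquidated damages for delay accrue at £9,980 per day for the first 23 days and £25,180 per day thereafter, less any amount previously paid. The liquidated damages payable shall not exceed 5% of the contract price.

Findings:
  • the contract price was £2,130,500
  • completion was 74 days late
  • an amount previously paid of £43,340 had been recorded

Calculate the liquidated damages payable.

First 23 days: 23 × £9,980 = £229,540
Remaining days: (74 − 23) × £25,180 = £1,284,180
Accrued per-day damages: £229,540 + £1,284,180 = £1,513,720
Less amount previously paid: £1,513,720 − £43,340 = £1,470,380
Cap: 5% of £2,130,500 = £106,525
Cap at £106,525: £1,470,380 exceeds the cap → £106,525

£106,525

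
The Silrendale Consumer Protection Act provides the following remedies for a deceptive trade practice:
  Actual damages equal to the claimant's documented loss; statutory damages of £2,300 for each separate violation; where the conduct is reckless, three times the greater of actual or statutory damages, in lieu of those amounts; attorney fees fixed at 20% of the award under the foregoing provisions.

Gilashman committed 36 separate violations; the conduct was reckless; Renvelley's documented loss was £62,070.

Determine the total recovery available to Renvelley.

£298,080

Statutory damages: 36 × £2,300 = £82,800
Greater of actual damages (£62,070) or statutory damages (£82,800): £82,800
Trebled: 3 × £82,800 = £248,400
Attorney fees: 20% of £248,400 = £49,680
Total recovery: £248,400 + £49,680 = £298,080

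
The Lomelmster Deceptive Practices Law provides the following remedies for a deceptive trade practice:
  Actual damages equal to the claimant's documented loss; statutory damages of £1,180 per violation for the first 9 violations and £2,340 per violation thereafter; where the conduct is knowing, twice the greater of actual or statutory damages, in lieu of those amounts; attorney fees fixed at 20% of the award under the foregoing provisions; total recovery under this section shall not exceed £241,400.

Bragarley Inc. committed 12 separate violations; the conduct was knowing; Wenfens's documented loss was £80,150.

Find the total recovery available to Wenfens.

Total recovery: £192,360

First 9 violations: 9 × £1,180 = £10,620
Remaining violations: (12 − 9) × £2,340 = £7,020
Statutory damages: £10,620 + £7,020 = £17,640
Greater of actual damages (£80,150) or statutory damages (£17,640): £80,150
Doubled: 2 × £80,150 = £160,300
Attorney fees: 20% of £160,300 = £32,060
Total before cap: £160,300 + £32,060 = £192,360
Cap at £241,400: £192,360 is within the cap, no reduction.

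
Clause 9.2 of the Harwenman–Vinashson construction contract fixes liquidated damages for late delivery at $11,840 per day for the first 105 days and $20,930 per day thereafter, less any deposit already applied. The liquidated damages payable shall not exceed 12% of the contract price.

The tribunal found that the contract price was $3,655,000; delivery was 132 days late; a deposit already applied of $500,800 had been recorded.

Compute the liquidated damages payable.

First 105 days: 105 × $11,840 = $1,243,200
Remaining days: (132 − 105) × $20,930 = $565,110
Accrued per-day damages: $1,243,200 + $565,110 = $1,808,310
Less deposit already applied: $1,808,310 − $500,800 = $1,307,510
Cap: 12% of $3,655,000 = $438,600
Cap at $438,600: $1,307,510 exceeds the cap → $438,600

$438,600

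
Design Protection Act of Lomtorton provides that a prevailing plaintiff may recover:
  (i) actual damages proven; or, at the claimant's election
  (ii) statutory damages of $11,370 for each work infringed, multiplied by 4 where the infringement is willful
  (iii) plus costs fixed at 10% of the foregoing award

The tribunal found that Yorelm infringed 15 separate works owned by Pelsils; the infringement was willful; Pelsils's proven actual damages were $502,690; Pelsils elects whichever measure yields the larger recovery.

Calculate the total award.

Statutory damages: 15 × $11,370 = $170,550
Multiplied by 4: 4 × $170,550 = $682,200
Greater of actual damages ($502,690) or enhanced statutory damages ($682,200): $682,200
Costs: 10% of $682,200 = $68,220
Award plus costs: $682,200 + $68,220 = $750,420

$750,420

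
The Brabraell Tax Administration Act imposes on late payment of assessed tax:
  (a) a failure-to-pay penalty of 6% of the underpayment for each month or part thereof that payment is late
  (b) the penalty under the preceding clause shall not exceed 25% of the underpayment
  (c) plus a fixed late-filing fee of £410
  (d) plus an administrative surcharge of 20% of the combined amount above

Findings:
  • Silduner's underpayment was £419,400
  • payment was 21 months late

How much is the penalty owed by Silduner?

Accrued rate: 6% × 21 = 126%, capped at 25% → 25%
Failure-to-pay penalty: 25% of £419,400 = £104,850
Penalty before surcharge: £104,850 + £410 = £105,260
Administrative surcharge: 20% of £105,260 = £21,052
Total penalty: £105,260 + £21,052 = £126,312

£126,312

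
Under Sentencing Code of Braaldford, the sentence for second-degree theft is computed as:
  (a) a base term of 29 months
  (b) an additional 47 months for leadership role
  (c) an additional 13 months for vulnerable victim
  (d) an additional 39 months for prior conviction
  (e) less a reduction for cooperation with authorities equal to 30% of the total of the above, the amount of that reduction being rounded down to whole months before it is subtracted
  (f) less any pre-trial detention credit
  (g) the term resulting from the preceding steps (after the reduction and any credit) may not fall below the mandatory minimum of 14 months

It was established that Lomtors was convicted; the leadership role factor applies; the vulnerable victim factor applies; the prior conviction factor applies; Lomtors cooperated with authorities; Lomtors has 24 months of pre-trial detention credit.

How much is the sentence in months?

66 months

Leadership role enhancement: +47 months
Vulnerable victim enhancement: +13 months
Prior conviction enhancement: +39 months
Adjusted term: 29 months + 47 months + 13 months + 39 months = 128 months
Cooperation with authorities reduction: 30% of 128 months = 38 months (rounded down)
After reduction: 128 − 38 = 90 months
Less pre-trial detention credit: 90 months − 24 months = 66 months
Minimum 14 months: 66 months meets the minimum, no increase.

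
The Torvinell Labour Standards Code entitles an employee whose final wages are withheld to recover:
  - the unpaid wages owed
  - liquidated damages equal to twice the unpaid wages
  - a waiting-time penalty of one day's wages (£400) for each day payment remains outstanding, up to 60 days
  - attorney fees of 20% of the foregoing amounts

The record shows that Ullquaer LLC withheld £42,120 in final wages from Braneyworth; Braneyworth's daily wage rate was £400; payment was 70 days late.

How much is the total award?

Doubled: 2 × £42,120 = £84,240
Penalty days: min(70, 60) = 60
Waiting-time penalty: 60 × £400 = £24,000
Subtotal: £42,120 + £84,240 + £24,000 = £150,360
Attorney fees: 20% of £150,360 = £30,072
Total award: £150,360 + £30,072 = £180,432

£180,432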